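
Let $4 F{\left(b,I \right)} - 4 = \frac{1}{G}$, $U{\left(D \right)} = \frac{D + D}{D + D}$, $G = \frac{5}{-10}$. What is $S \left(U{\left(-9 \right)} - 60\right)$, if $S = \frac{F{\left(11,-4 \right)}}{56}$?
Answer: $- \frac{59}{112} \approx -0.52679$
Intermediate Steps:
$G = - \frac{1}{2}$ ($G = 5 \left(- \frac{1}{10}\right) = - \frac{1}{2} \approx -0.5$)
$U{\left(D \right)} = 1$ ($U{\left(D \right)} = \frac{2 D}{2 D} = 2 D \frac{1}{2 D} = 1$)
$F{\left(b,I \right)} = \frac{1}{2}$ ($F{\left(b,I \right)} = 1 + \frac{1}{4 \left(- \frac{1}{2}\right)} = 1 + \frac{1}{4} \left(-2\right) = 1 - \frac{1}{2} = \frac{1}{2}$)
$S = \frac{1}{112}$ ($S = \frac{1}{2 \cdot 56} = \frac{1}{2} \cdot \frac{1}{56} = \frac{1}{112} \approx 0.0089286$)
$S \left(U{\left(-9 \right)} - 60\right) = \frac{1 - 60}{112} = \frac{1}{112} \left(-59\right) = - \frac{59}{112}$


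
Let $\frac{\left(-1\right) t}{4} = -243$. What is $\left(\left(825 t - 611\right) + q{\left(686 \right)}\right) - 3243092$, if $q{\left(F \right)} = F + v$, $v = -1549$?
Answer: $-2442666$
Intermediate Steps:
$t = 972$ ($t = \left(-4\right) \left(-243\right) = 972$)
$q{\left(F \right)} = -1549 + F$ ($q{\left(F \right)} = F - 1549 = -1549 + F$)
$\left(\left(825 t - 611\right) + q{\left(686 \right)}\right) - 3243092 = \left(\left(825 \cdot 972 - 611\right) + \left(-1549 + 686\right)\right) - 3243092 = \left(\left(801900 - 611\right) - 863\right) - 3243092 = \left(801289 - 863\right) - 3243092 = 800426 - 3243092 = -2442666$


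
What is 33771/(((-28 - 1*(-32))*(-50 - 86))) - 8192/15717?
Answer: -535235255/8550048 ≈ -62.600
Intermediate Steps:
33771/(((-28 - 1*(-32))*(-50 - 86))) - 8192/15717 = 33771/(((-28 + 32)*(-136))) - 8192*1/15717 = 33771/((4*(-136))) - 8192/15717 = 33771/(-544) - 8192/15717 = 33771*(-1/544) - 8192/15717 = -33771/544 - 8192/15717 = -535235255/8550048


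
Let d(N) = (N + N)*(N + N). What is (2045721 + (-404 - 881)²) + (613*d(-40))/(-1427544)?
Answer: 659693644678/178443 ≈ 3.6969e+6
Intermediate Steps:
d(N) = 4*N² (d(N) = (2*N)*(2*N) = 4*N²)
(2045721 + (-404 - 881)²) + (613*d(-40))/(-1427544) = (2045721 + (-404 - 881)²) + (613*(4*(-40)²))/(-1427544) = (2045721 + (-1285)²) + (613*(4*1600))*(-1/1427544) = (2045721 + 1651225) + (613*6400)*(-1/1427544) = 3696946 + 3923200*(-1/1427544) = 3696946 - 490400/178443 = 659693644678/178443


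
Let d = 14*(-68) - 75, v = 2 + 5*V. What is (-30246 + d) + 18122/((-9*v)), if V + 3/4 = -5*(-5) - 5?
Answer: -110685089/3537 ≈ -31294.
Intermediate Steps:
V = 77/4 (V = -¾ + (-5*(-5) - 5) = -¾ + (25 - 5) = -¾ + 20 = 77/4 ≈ 19.250)
v = 393/4 (v = 2 + 5*(77/4) = 2 + 385/4 = 393/4 ≈ 98.250)
d = -1027 (d = -952 - 75 = -1027)
(-30246 + d) + 18122/((-9*v)) = (-30246 - 1027) + 18122/((-9*393/4)) = -31273 + 18122/(-3537/4) = -31273 + 18122*(-4/3537) = -31273 - 72488/3537 = -110685089/3537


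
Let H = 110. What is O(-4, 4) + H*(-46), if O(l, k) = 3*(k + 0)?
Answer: -5048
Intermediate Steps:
O(l, k) = 3*k
O(-4, 4) + H*(-46) = 3*4 + 110*(-46) = 12 - 5060 = -5048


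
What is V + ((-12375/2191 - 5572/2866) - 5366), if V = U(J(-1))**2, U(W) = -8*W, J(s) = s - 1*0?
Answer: -16670542807/3139703 ≈ -5309.6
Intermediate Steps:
J(s) = s (J(s) = s + 0 = s)
V = 64 (V = (-8*(-1))**2 = 8**2 = 64)
V + ((-12375/2191 - 5572/2866) - 5366) = 64 + ((-12375/2191 - 5572/2866) - 5366) = 64 + ((-12375*1/2191 - 5572*1/2866) - 5366) = 64 + ((-12375/2191 - 2786/1433) - 5366) = 64 + (-23837501/3139703 - 5366) = 64 - 16871483799/3139703 = -16670542807/3139703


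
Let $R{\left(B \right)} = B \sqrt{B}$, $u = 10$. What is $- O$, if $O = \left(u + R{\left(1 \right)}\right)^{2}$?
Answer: $-121$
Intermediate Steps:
$R{\left(B \right)} = B^{\frac{3}{2}}$
$O = 121$ ($O = \left(10 + 1^{\frac{3}{2}}\right)^{2} = \left(10 + 1\right)^{2} = 11^{2} = 121$)
$- O = \left(-1\right) 121 = -121$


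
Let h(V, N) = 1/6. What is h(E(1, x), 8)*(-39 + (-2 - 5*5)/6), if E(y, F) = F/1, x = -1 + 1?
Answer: -29/4 ≈ -7.2500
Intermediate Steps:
x = 0
E(y, F) = F (E(y, F) = F*1 = F)
h(V, N) = ⅙
h(E(1, x), 8)*(-39 + (-2 - 5*5)/6) = (-39 + (-2 - 5*5)/6)/6 = (-39 + (-2 - 25)*(⅙))/6 = (-39 - 27*⅙)/6 = (-39 - 9/2)/6 = (⅙)*(-87/2) = -29/4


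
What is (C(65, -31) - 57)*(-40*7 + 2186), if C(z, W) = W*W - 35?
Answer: 1656314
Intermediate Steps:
C(z, W) = -35 + W² (C(z, W) = W² - 35 = -35 + W²)
(C(65, -31) - 57)*(-40*7 + 2186) = ((-35 + (-31)²) - 57)*(-40*7 + 2186) = ((-35 + 961) - 57)*(-280 + 2186) = (926 - 57)*1906 = 869*1906 = 1656314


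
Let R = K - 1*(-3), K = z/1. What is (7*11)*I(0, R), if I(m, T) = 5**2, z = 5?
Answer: 1925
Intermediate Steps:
K = 5 (K = 5/1 = 5*1 = 5)
R = 8 (R = 5 - 1*(-3) = 5 + 3 = 8)
I(m, T) = 25
(7*11)*I(0, R) = (7*11)*25 = 77*25 = 1925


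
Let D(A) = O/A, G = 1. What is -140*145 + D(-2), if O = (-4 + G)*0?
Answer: -20300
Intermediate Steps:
O = 0 (O = (-4 + 1)*0 = -3*0 = 0)
D(A) = 0 (D(A) = 0/A = 0)
-140*145 + D(-2) = -140*145 + 0 = -20300 + 0 = -20300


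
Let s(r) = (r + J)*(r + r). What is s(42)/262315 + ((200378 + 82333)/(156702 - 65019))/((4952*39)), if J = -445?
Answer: -15367387718597/119094739070040 ≈ -0.12903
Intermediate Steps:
s(r) = 2*r*(-445 + r) (s(r) = (r - 445)*(r + r) = (-445 + r)*(2*r) = 2*r*(-445 + r))
s(42)/262315 + ((200378 + 82333)/(156702 - 65019))/((4952*39)) = (2*42*(-445 + 42))/262315 + ((200378 + 82333)/(156702 - 65019))/((4952*39)) = (2*42*(-403))*(1/262315) + (282711/91683)/193128 = -33852*1/262315 + (282711*(1/91683))*(1/193128) = -33852/262315 + (94237/30561)*(1/193128) = -33852/262315 + 7249/454014216 = -15367387718597/119094739070040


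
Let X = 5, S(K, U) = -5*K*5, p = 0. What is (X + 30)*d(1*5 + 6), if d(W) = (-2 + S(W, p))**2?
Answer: 2685515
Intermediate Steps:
S(K, U) = -25*K
d(W) = (-2 - 25*W)**2
(X + 30)*d(1*5 + 6) = (5 + 30)*(2 + 25*(1*5 + 6))**2 = 35*(2 + 25*(5 + 6))**2 = 35*(2 + 25*11)**2 = 35*(2 + 275)**2 = 35*277**2 = 35*76729 = 2685515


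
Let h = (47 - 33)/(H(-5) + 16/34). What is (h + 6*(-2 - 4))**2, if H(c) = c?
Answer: 184900/121 ≈ 1528.1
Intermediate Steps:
h = -34/11 (h = (47 - 33)/(-5 + 16/34) = 14/(-5 + 16*(1/34)) = 14/(-5 + 8/17) = 14/(-77/17) = 14*(-17/77) = -34/11 ≈ -3.0909)
(h + 6*(-2 - 4))**2 = (-34/11 + 6*(-2 - 4))**2 = (-34/11 + 6*(-6))**2 = (-34/11 - 36)**2 = (-430/11)**2 = 184900/121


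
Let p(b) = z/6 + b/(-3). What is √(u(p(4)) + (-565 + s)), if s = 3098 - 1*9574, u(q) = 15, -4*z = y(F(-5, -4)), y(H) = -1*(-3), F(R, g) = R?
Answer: I*√7026 ≈ 83.821*I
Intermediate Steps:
y(H) = 3
z = -¾ (z = -¼*3 = -¾ ≈ -0.75000)
p(b) = -⅛ - b/3 (p(b) = -¾/6 + b/(-3) = -¾*⅙ + b*(-⅓) = -⅛ - b/3)
s = -6476 (s = 3098 - 9574 = -6476)
√(u(p(4)) + (-565 + s)) = √(15 + (-565 - 6476)) = √(15 - 7041) = √(-7026) = I*√7026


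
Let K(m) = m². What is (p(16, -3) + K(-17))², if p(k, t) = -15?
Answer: 75076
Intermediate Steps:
(p(16, -3) + K(-17))² = (-15 + (-17)²)² = (-15 + 289)² = 274² = 75076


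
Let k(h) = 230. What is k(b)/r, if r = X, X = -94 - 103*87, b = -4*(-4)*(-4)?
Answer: -46/1811 ≈ -0.025400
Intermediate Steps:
b = -64 (b = 16*(-4) = -64)
X = -9055 (X = -94 - 8961 = -9055)
r = -9055
k(b)/r = 230/(-9055) = 230*(-1/9055) = -46/1811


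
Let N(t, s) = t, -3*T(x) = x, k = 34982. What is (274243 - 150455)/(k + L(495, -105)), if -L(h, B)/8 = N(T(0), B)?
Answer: 61894/17491 ≈ 3.5386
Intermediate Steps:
T(x) = -x/3
L(h, B) = 0 (L(h, B) = -(-8)*0/3 = -8*0 = 0)
(274243 - 150455)/(k + L(495, -105)) = (274243 - 150455)/(34982 + 0) = 123788/34982 = 123788*(1/34982) = 61894/17491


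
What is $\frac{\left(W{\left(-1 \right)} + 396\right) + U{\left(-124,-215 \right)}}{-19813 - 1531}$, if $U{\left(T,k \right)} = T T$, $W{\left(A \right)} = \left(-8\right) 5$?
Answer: $- \frac{171}{232} \approx -0.73707$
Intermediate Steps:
$W{\left(A \right)} = -40$
$U{\left(T,k \right)} = T^{2}$
$\frac{\left(W{\left(-1 \right)} + 396\right) + U{\left(-124,-215 \right)}}{-19813 - 1531} = \frac{\left(-40 + 396\right) + \left(-124\right)^{2}}{-19813 - 1531} = \frac{356 + 15376}{-21344} = 15732 \left(- \frac{1}{21344}\right) = - \frac{171}{232}$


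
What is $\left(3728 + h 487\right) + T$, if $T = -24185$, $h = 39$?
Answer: $-1464$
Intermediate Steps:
$\left(3728 + h 487\right) + T = \left(3728 + 39 \cdot 487\right) - 24185 = \left(3728 + 18993\right) - 24185 = 22721 - 24185 = -1464$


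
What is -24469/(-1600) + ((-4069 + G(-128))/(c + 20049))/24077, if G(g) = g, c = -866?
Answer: 11301468072479/738990545600 ≈ 15.293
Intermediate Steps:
-24469/(-1600) + ((-4069 + G(-128))/(c + 20049))/24077 = -24469/(-1600) + ((-4069 - 128)/(-866 + 20049))/24077 = -24469*(-1/1600) - 4197/19183*(1/24077) = 24469/1600 - 4197*1/19183*(1/24077) = 24469/1600 - 4197/19183*1/24077 = 24469/1600 - 4197/461869091 = 11301468072479/738990545600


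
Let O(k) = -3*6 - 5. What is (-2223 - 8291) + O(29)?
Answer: -10537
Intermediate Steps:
O(k) = -23 (O(k) = -18 - 5 = -23)
(-2223 - 8291) + O(29) = (-2223 - 8291) - 23 = -10514 - 23 = -10537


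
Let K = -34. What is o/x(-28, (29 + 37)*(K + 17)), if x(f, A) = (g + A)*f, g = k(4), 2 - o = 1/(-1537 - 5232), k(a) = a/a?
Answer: 13539/212465372 ≈ 6.3723e-5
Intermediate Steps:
k(a) = 1
o = 13539/6769 (o = 2 - 1/(-1537 - 5232) = 2 - 1/(-6769) = 2 - 1*(-1/6769) = 2 + 1/6769 = 13539/6769 ≈ 2.0001)
g = 1
x(f, A) = f*(1 + A) (x(f, A) = (1 + A)*f = f*(1 + A))
o/x(-28, (29 + 37)*(K + 17)) = 13539/(6769*((-28*(1 + (29 + 37)*(-34 + 17))))) = 13539/(6769*((-28*(1 + 66*(-17))))) = 13539/(6769*((-28*(1 - 1122)))) = 13539/(6769*((-28*(-1121)))) = (13539/6769)/31388 = (13539/6769)*(1/31388) = 13539/212465372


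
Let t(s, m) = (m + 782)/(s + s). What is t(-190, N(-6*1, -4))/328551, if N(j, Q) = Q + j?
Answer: -193/31212345 ≈ -6.1835e-6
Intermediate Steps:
t(s, m) = (782 + m)/(2*s) (t(s, m) = (782 + m)/((2*s)) = (782 + m)*(1/(2*s)) = (782 + m)/(2*s))
t(-190, N(-6*1, -4))/328551 = ((1/2)*(782 + (-4 - 6*1))/(-190))/328551 = ((1/2)*(-1/190)*(782 + (-4 - 6)))*(1/328551) = ((1/2)*(-1/190)*(782 - 10))*(1/328551) = ((1/2)*(-1/190)*772)*(1/328551) = -193/95*1/328551 = -193/31212345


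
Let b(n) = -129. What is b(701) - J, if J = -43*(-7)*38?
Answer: -11567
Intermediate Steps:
J = 11438 (J = 301*38 = 11438)
b(701) - J = -129 - 1*11438 = -129 - 11438 = -11567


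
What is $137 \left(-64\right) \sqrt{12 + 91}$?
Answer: $- 8768 \sqrt{103} \approx -88986.0$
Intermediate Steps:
$137 \left(-64\right) \sqrt{12 + 91} = - 8768 \sqrt{103}$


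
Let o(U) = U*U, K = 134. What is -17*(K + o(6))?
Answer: -2890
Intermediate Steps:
o(U) = U²
-17*(K + o(6)) = -17*(134 + 6²) = -17*(134 + 36) = -17*170 = -2890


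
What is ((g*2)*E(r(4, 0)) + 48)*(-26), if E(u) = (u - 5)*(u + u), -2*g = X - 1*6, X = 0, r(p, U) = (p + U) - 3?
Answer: 0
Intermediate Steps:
r(p, U) = -3 + U + p (r(p, U) = (U + p) - 3 = -3 + U + p)
g = 3 (g = -(0 - 1*6)/2 = -(0 - 6)/2 = -½*(-6) = 3)
E(u) = 2*u*(-5 + u) (E(u) = (-5 + u)*(2*u) = 2*u*(-5 + u))
((g*2)*E(r(4, 0)) + 48)*(-26) = ((3*2)*(2*(-3 + 0 + 4)*(-5 + (-3 + 0 + 4))) + 48)*(-26) = (6*(2*1*(-5 + 1)) + 48)*(-26) = (6*(2*1*(-4)) + 48)*(-26) = (6*(-8) + 48)*(-26) = (-48 + 48)*(-26) = 0*(-26) = 0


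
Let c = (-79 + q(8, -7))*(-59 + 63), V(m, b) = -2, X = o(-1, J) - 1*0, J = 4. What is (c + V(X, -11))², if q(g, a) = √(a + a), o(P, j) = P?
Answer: 100900 - 2544*I*√14 ≈ 1.009e+5 - 9518.8*I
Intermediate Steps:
X = -1 (X = -1 - 1*0 = -1 + 0 = -1)
q(g, a) = √2*√a (q(g, a) = √(2*a) = √2*√a)
c = -316 + 4*I*√14 (c = (-79 + √2*√(-7))*(-59 + 63) = (-79 + √2*(I*√7))*4 = (-79 + I*√14)*4 = -316 + 4*I*√14 ≈ -316.0 + 14.967*I)
(c + V(X, -11))² = ((-316 + 4*I*√14) - 2)² = (-318 + 4*I*√14)²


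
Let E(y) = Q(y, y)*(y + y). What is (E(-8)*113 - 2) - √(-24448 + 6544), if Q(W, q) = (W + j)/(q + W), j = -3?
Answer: -1245 - 4*I*√1119 ≈ -1245.0 - 133.81*I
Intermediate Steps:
Q(W, q) = (-3 + W)/(W + q) (Q(W, q) = (W - 3)/(q + W) = (-3 + W)/(W + q))
E(y) = -3 + y (E(y) = ((-3 + y)/(y + y))*(y + y) = ((-3 + y)/((2*y)))*(2*y) = ((1/(2*y))*(-3 + y))*(2*y) = ((-3 + y)/(2*y))*(2*y) = -3 + y)
(E(-8)*113 - 2) - √(-24448 + 6544) = ((-3 - 8)*113 - 2) - √(-24448 + 6544) = (-11*113 - 2) - √(-17904) = (-1243 - 2) - 4*I*√1119 = -1245 - 4*I*√1119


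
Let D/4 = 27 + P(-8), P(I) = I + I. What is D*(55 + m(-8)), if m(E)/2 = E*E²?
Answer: -42636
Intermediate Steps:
m(E) = 2*E³ (m(E) = 2*(E*E²) = 2*E³)
P(I) = 2*I
D = 44 (D = 4*(27 + 2*(-8)) = 4*(27 - 16) = 4*11 = 44)
D*(55 + m(-8)) = 44*(55 + 2*(-8)³) = 44*(55 + 2*(-512)) = 44*(55 - 1024) = 44*(-969) = -42636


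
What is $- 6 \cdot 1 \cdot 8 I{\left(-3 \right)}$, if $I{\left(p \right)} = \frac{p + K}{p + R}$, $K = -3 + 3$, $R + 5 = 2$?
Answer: $-24$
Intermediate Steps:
$R = -3$ ($R = -5 + 2 = -3$)
$K = 0$
$I{\left(p \right)} = \frac{p}{-3 + p}$ ($I{\left(p \right)} = \frac{p + 0}{p - 3} = \frac{p}{-3 + p}$)
$- 6 \cdot 1 \cdot 8 I{\left(-3 \right)} = - 6 \cdot 1 \cdot 8 \left(- \frac{3}{-3 - 3}\right) = \left(-6\right) 8 \left(- \frac{3}{-6}\right) = - 48 \left(\left(-3\right) \left(- \frac{1}{6}\right)\right) = \left(-48\right) \frac{1}{2} = -24$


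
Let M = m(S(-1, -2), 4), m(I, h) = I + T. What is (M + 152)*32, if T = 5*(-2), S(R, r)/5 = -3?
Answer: 4064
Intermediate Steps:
S(R, r) = -15 (S(R, r) = 5*(-3) = -15)
T = -10
m(I, h) = -10 + I (m(I, h) = I - 10 = -10 + I)
M = -25 (M = -10 - 15 = -25)
(M + 152)*32 = (-25 + 152)*32 = 127*32 = 4064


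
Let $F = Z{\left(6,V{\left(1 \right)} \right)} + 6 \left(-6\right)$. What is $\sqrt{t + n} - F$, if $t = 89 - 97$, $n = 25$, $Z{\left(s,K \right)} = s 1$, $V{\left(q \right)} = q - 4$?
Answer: $30 + \sqrt{17} \approx 34.123$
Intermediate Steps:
$V{\left(q \right)} = -4 + q$ ($V{\left(q \right)} = q - 4 = -4 + q$)
$Z{\left(s,K \right)} = s$
$t = -8$
$F = -30$ ($F = 6 + 6 \left(-6\right) = 6 - 36 = -30$)
$\sqrt{t + n} - F = \sqrt{-8 + 25} - -30 = \sqrt{17} + 30 = 30 + \sqrt{17}$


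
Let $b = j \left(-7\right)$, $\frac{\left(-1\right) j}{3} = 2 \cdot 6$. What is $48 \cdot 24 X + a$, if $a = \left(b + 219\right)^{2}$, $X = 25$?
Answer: $250641$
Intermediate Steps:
$j = -36$ ($j = - 3 \cdot 2 \cdot 6 = \left(-3\right) 12 = -36$)
$b = 252$ ($b = \left(-36\right) \left(-7\right) = 252$)
$a = 221841$ ($a = \left(252 + 219\right)^{2} = 471^{2} = 221841$)
$48 \cdot 24 X + a = 48 \cdot 24 \cdot 25 + 221841 = 1152 \cdot 25 + 221841 = 28800 + 221841 = 250641$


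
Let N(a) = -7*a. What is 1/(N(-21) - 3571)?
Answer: -1/3424 ≈ -0.00029206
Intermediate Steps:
1/(N(-21) - 3571) = 1/(-7*(-21) - 3571) = 1/(147 - 3571) = 1/(-3424) = -1/3424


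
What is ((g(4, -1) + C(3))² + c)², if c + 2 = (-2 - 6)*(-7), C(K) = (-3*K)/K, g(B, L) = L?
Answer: 4900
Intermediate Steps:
C(K) = -3
c = 54 (c = -2 + (-2 - 6)*(-7) = -2 - 8*(-7) = -2 + 56 = 54)
((g(4, -1) + C(3))² + c)² = ((-1 - 3)² + 54)² = ((-4)² + 54)² = (16 + 54)² = 70² = 4900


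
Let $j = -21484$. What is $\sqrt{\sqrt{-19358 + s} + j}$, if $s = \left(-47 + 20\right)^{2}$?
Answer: $\sqrt{-21484 + i \sqrt{18629}} \approx 0.4656 + 146.57 i$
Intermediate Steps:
$s = 729$ ($s = \left(-27\right)^{2} = 729$)
$\sqrt{\sqrt{-19358 + s} + j} = \sqrt{\sqrt{-19358 + 729} - 21484} = \sqrt{\sqrt{-18629} - 21484} = \sqrt{i \sqrt{18629} - 21484} = \sqrt{-21484 + i \sqrt{18629}}$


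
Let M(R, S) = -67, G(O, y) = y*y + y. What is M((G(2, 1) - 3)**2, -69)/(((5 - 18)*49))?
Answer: 67/637 ≈ 0.10518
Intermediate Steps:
G(O, y) = y + y**2 (G(O, y) = y**2 + y = y + y**2)
M((G(2, 1) - 3)**2, -69)/(((5 - 18)*49)) = -67*1/(49*(5 - 18)) = -67/((-13*49)) = -67/(-637) = -67*(-1/637) = 67/637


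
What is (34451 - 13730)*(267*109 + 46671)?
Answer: 1570113054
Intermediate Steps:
(34451 - 13730)*(267*109 + 46671) = 20721*(29103 + 46671) = 20721*75774 = 1570113054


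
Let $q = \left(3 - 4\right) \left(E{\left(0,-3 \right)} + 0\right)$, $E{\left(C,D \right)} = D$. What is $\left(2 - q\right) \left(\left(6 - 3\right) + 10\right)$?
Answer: $-13$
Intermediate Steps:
$q = 3$ ($q = \left(3 - 4\right) \left(-3 + 0\right) = \left(-1\right) \left(-3\right) = 3$)
$\left(2 - q\right) \left(\left(6 - 3\right) + 10\right) = \left(2 - 3\right) \left(\left(6 - 3\right) + 10\right) = \left(2 - 3\right) \left(3 + 10\right) = \left(-1\right) 13 = -13$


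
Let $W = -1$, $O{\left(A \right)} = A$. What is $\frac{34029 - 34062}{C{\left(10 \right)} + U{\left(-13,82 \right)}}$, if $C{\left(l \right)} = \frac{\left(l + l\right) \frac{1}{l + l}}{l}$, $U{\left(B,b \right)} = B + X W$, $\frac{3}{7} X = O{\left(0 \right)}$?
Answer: $\frac{110}{43} \approx 2.5581$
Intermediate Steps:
$X = 0$ ($X = \frac{7}{3} \cdot 0 = 0$)
$U{\left(B,b \right)} = B$ ($U{\left(B,b \right)} = B + 0 \left(-1\right) = B + 0 = B$)
$C{\left(l \right)} = \frac{1}{l}$ ($C{\left(l \right)} = \frac{2 l \frac{1}{2 l}}{l} = 1 \frac{1}{l} = \frac{1}{l}$)
$\frac{34029 - 34062}{C{\left(10 \right)} + U{\left(-13,82 \right)}} = \frac{34029 - 34062}{\frac{1}{10} - 13} = - \frac{33}{\frac{1}{10} - 13} = - \frac{33}{- \frac{129}{10}} = \left(-33\right) \left(- \frac{10}{129}\right) = \frac{110}{43}$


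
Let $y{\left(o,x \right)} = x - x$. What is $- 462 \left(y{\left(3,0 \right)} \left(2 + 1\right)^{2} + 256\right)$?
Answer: $-118272$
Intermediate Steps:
$y{\left(o,x \right)} = 0$
$- 462 \left(y{\left(3,0 \right)} \left(2 + 1\right)^{2} + 256\right) = - 462 \left(0 \left(2 + 1\right)^{2} + 256\right) = - 462 \left(0 \cdot 3^{2} + 256\right) = - 462 \left(0 \cdot 9 + 256\right) = - 462 \left(0 + 256\right) = \left(-462\right) 256 = -118272$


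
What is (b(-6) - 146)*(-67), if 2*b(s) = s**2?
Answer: 8576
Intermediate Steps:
b(s) = s**2/2
(b(-6) - 146)*(-67) = ((1/2)*(-6)**2 - 146)*(-67) = ((1/2)*36 - 146)*(-67) = (18 - 146)*(-67) = -128*(-67) = 8576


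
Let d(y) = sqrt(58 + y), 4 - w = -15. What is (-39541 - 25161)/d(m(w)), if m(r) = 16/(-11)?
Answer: -32351*sqrt(6842)/311 ≈ -8604.4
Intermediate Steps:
w = 19 (w = 4 - 1*(-15) = 4 + 15 = 19)
m(r) = -16/11 (m(r) = 16*(-1/11) = -16/11)
(-39541 - 25161)/d(m(w)) = (-39541 - 25161)/(sqrt(58 - 16/11)) = -64702*sqrt(6842)/622 = -32351*sqrt(6842)/311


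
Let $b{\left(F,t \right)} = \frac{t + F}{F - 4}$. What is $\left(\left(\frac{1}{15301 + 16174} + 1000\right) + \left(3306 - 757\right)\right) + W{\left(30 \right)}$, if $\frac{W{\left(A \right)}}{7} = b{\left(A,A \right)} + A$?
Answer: $\frac{1544698588}{409175} \approx 3775.2$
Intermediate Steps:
$b{\left(F,t \right)} = \frac{F + t}{-4 + F}$
$W{\left(A \right)} = 7 A + \frac{14 A}{-4 + A}$ ($W{\left(A \right)} = 7 \left(\frac{A + A}{-4 + A} + A\right) = 7 \left(\frac{2 A}{-4 + A} + A\right) = 7 \left(A + \frac{2 A}{-4 + A}\right) = 7 A + \frac{14 A}{-4 + A}$)
$\left(\left(\frac{1}{15301 + 16174} + 1000\right) + \left(3306 - 757\right)\right) + W{\left(30 \right)} = \left(\left(\frac{1}{15301 + 16174} + 1000\right) + \left(3306 - 757\right)\right) + 7 \cdot 30 \frac{1}{-4 + 30} \left(-2 + 30\right) = \left(\left(\frac{1}{31475} + 1000\right) + 2549\right) + 7 \cdot 30 \cdot \frac{1}{26} \cdot 28 = \left(\frac{31475001}{31475} + 2549\right) + \frac{2940}{13} = \frac{111704776}{31475} + \frac{2940}{13} = \frac{1544698588}{409175}$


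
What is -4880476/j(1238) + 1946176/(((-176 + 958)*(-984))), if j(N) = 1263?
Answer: -26096706504/6749051 ≈ -3866.7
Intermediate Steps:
-4880476/j(1238) + 1946176/(((-176 + 958)*(-984))) = -4880476/1263 + 1946176/(((-176 + 958)*(-984))) = -4880476*1/1263 + 1946176/((782*(-984))) = -4880476/1263 + 1946176/(-769488) = -4880476/1263 + 1946176*(-1/769488) = -4880476/1263 - 121636/48093 = -26096706504/6749051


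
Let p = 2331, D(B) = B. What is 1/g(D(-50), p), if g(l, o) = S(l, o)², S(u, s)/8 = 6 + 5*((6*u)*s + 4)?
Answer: 1/782421147691264 ≈ 1.2781e-15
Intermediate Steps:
S(u, s) = 208 + 240*s*u (S(u, s) = 8*(6 + 5*((6*u)*s + 4)) = 8*(6 + 5*(6*s*u + 4)) = 8*(6 + 5*(4 + 6*s*u)) = 8*(6 + (20 + 30*s*u)) = 8*(26 + 30*s*u) = 208 + 240*s*u)
g(l, o) = (208 + 240*l*o)² (g(l, o) = (208 + 240*o*l)² = (208 + 240*l*o)²)
1/g(D(-50), p) = 1/(256*(13 + 15*(-50)*2331)²) = 1/(256*(13 - 1748250)²) = 1/(256*(-1748237)²) = 1/(256*3056332608169) = 1/782421147691264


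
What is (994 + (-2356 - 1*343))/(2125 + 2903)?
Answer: -1705/5028 ≈ -0.33910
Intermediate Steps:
(994 + (-2356 - 1*343))/(2125 + 2903) = (994 + (-2356 - 343))/5028 = (994 - 2699)*(1/5028) = -1705*1/5028 = -1705/5028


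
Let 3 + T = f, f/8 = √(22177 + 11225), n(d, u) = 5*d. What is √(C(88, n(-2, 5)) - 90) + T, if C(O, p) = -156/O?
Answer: -3 + 8*√33402 + I*√44418/22 ≈ 1459.1 + 9.5798*I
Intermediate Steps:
f = 8*√33402 (f = 8*√(22177 + 11225) = 8*√33402 ≈ 1462.1)
T = -3 + 8*√33402 ≈ 1459.1
√(C(88, n(-2, 5)) - 90) + T = √(-156/88 - 90) + (-3 + 8*√33402) = √(-156*1/88 - 90) + (-3 + 8*√33402) = √(-39/22 - 90) + (-3 + 8*√33402) = √(-2019/22) + (-3 + 8*√33402) = I*√44418/22 + (-3 + 8*√33402) = -3 + 8*√33402 + I*√44418/22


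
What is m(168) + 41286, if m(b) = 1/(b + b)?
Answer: 13872097/336 ≈ 41286.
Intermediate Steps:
m(b) = 1/(2*b)
m(168) + 41286 = (1/2)/168 + 41286 = (1/2)*(1/168) + 41286 = 1/336 + 41286 = 13872097/336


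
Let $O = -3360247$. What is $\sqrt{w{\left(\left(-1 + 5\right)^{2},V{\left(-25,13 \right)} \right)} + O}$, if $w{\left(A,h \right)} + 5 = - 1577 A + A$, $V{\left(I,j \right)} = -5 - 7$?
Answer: $2 i \sqrt{846367} \approx 1840.0 i$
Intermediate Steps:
$V{\left(I,j \right)} = -12$ ($V{\left(I,j \right)} = -5 - 7 = -12$)
$w{\left(A,h \right)} = -5 - 1576 A$ ($w{\left(A,h \right)} = -5 + \left(- 1577 A + A\right) = -5 - 1576 A$)
$\sqrt{w{\left(\left(-1 + 5\right)^{2},V{\left(-25,13 \right)} \right)} + O} = \sqrt{\left(-5 - 1576 \left(-1 + 5\right)^{2}\right) - 3360247} = \sqrt{\left(-5 - 1576 \cdot 4^{2}\right) - 3360247} = \sqrt{\left(-5 - 25216\right) - 3360247} = \sqrt{-25221 - 3360247} = \sqrt{-3385468} = 2 i \sqrt{846367}$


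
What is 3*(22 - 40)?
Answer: -54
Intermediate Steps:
3*(22 - 40) = 3*(-18) = -54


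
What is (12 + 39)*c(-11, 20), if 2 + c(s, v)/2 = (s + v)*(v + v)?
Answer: 36516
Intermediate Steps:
c(s, v) = -4 + 4*v*(s + v) (c(s, v) = -4 + 2*((s + v)*(v + v)) = -4 + 2*((s + v)*(2*v)) = -4 + 2*(2*v*(s + v)) = -4 + 4*v*(s + v))
(12 + 39)*c(-11, 20) = (12 + 39)*(-4 + 4*20² + 4*(-11)*20) = 51*(-4 + 4*400 - 880) = 51*(-4 + 1600 - 880) = 51*716 = 36516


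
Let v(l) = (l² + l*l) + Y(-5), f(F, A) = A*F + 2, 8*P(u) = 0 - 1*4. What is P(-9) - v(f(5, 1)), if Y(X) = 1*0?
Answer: -197/2 ≈ -98.500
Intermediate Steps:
P(u) = -½ (P(u) = (0 - 1*4)/8 = (0 - 4)/8 = (⅛)*(-4) = -½)
Y(X) = 0
f(F, A) = 2 + A*F
v(l) = 2*l² (v(l) = (l² + l*l) + 0 = (l² + l²) + 0 = 2*l² + 0 = 2*l²)
P(-9) - v(f(5, 1)) = -½ - 2*(2 + 1*5)² = -½ - 2*(2 + 5)² = -½ - 2*7² = -½ - 2*49 = -½ - 1*98 = -½ - 98 = -197/2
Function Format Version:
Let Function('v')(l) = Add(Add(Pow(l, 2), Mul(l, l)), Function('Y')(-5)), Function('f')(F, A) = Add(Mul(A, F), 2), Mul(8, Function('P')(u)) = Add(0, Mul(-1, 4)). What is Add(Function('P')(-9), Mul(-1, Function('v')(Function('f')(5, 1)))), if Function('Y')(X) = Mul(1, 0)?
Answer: Rational(-197, 2) ≈ -98.500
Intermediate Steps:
Function('P')(u) = Rational(-1, 2) (Function('P')(u) = Mul(Rational(1, 8), Add(0, Mul(-1, 4))) = Mul(Rational(1, 8), Add(0, -4)) = Mul(Rational(1, 8), -4) = Rational(-1, 2))
Function('Y')(X) = 0
Function('f')(F, A) = Add(2, Mul(A, F))
Function('v')(l) = Mul(2, Pow(l, 2)) (Function('v')(l) = Add(Add(Pow(l, 2), Mul(l, l)), 0) = Add(Add(Pow(l, 2), Pow(l, 2)), 0) = Add(Mul(2, Pow(l, 2)), 0) = Mul(2, Pow(l, 2)))
Add(Function('P')(-9), Mul(-1, Function('v')(Function('f')(5, 1)))) = Add(Rational(-1, 2), Mul(-1, Mul(2, Pow(Add(2, Mul(1, 5)), 2)))) = Add(Rational(-1, 2), Mul(-1, Mul(2, Pow(Add(2, 5), 2)))) = Add(Rational(-1, 2), Mul(-1, Mul(2, Pow(7, 2)))) = Add(Rational(-1, 2), Mul(-1, Mul(2, 49))) = Add(Rational(-1, 2), Mul(-1, 98)) = Add(Rational(-1, 2), -98) = Rational(-197, 2)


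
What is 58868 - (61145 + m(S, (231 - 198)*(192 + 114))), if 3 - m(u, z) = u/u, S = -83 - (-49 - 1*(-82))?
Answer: -2279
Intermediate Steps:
S = -116 (S = -83 - (-49 + 82) = -83 - 1*33 = -83 - 33 = -116)
m(u, z) = 2 (m(u, z) = 3 - u/u = 3 - 1*1 = 3 - 1 = 2)
58868 - (61145 + m(S, (231 - 198)*(192 + 114))) = 58868 - (61145 + 2) = 58868 - 1*61147 = 58868 - 61147 = -2279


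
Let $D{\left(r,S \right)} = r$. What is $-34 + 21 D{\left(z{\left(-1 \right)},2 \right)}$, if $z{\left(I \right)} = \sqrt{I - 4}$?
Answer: $-34 + 21 i \sqrt{5} \approx -34.0 + 46.957 i$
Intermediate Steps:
$z{\left(I \right)} = \sqrt{-4 + I}$
$-34 + 21 D{\left(z{\left(-1 \right)},2 \right)} = -34 + 21 \sqrt{-4 - 1} = -34 + 21 \sqrt{-5} = -34 + 21 i \sqrt{5}$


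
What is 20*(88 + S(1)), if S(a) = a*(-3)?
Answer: 1700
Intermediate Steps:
S(a) = -3*a
20*(88 + S(1)) = 20*(88 - 3*1) = 20*(88 - 3) = 20*85 = 1700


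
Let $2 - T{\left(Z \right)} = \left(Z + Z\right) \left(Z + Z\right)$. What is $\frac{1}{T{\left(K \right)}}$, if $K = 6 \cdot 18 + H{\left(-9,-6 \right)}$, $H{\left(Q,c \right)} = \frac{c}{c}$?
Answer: $- \frac{1}{47522} \approx -2.1043 \cdot 10^{-5}$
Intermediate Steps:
$H{\left(Q,c \right)} = 1$
$K = 109$ ($K = 6 \cdot 18 + 1 = 108 + 1 = 109$)
$T{\left(Z \right)} = 2 - 4 Z^{2}$ ($T{\left(Z \right)} = 2 - \left(Z + Z\right) \left(Z + Z\right) = 2 - 2 Z 2 Z = 2 - 4 Z^{2}$)
$\frac{1}{T{\left(K \right)}} = \frac{1}{2 - 4 \cdot 109^{2}} = \frac{1}{2 - 47524} = \frac{1}{-47522} = - \frac{1}{47522}$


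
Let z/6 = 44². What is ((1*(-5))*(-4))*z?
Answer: 232320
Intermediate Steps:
z = 11616 (z = 6*44² = 6*1936 = 11616)
((1*(-5))*(-4))*z = ((1*(-5))*(-4))*11616 = -5*(-4)*11616 = 20*11616 = 232320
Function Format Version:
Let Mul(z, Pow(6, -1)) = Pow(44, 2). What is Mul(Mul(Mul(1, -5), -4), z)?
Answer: 232320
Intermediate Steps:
z = 11616 (z = Mul(6, Pow(44, 2)) = Mul(6, 1936) = 11616)
Mul(Mul(Mul(1, -5), -4), z) = Mul(Mul(Mul(1, -5), -4), 11616) = Mul(Mul(-5, -4), 11616) = Mul(20, 11616) = 232320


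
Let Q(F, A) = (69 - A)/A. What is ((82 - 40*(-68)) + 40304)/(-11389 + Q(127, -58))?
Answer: -2500148/660689 ≈ -3.7842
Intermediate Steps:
Q(F, A) = (69 - A)/A
((82 - 40*(-68)) + 40304)/(-11389 + Q(127, -58)) = ((82 - 40*(-68)) + 40304)/(-11389 + (69 - 1*(-58))/(-58)) = ((82 + 2720) + 40304)/(-11389 - (69 + 58)/58) = (2802 + 40304)/(-11389 - 1/58*127) = 43106/(-11389 - 127/58) = 43106/(-660689/58) = 43106*(-58/660689) = -2500148/660689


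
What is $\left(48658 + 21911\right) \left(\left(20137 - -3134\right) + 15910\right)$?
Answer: $2764963989$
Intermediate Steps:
$\left(48658 + 21911\right) \left(\left(20137 - -3134\right) + 15910\right) = 70569 \left(\left(20137 + 3134\right) + 15910\right) = 70569 \left(23271 + 15910\right) = 70569 \cdot 39181 = 2764963989$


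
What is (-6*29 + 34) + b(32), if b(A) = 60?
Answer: -80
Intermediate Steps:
(-6*29 + 34) + b(32) = (-6*29 + 34) + 60 = (-174 + 34) + 60 = -140 + 60 = -80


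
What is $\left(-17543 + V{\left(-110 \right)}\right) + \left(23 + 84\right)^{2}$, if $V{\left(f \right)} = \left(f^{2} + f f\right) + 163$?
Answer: $18269$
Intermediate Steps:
$V{\left(f \right)} = 163 + 2 f^{2}$ ($V{\left(f \right)} = \left(f^{2} + f^{2}\right) + 163 = 2 f^{2} + 163 = 163 + 2 f^{2}$)
$\left(-17543 + V{\left(-110 \right)}\right) + \left(23 + 84\right)^{2} = \left(-17543 + \left(163 + 2 \left(-110\right)^{2}\right)\right) + \left(23 + 84\right)^{2} = \left(-17543 + \left(163 + 2 \cdot 12100\right)\right) + 107^{2} = \left(-17543 + \left(163 + 24200\right)\right) + 11449 = \left(-17543 + 24363\right) + 11449 = 6820 + 11449 = 18269$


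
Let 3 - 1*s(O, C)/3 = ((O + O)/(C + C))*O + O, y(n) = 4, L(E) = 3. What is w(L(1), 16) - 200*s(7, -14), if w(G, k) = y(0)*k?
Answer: 364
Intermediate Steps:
s(O, C) = 9 - 3*O - 3*O²/C (s(O, C) = 9 - 3*(((O + O)/(C + C))*O + O) = 9 - 3*(((2*O)/((2*C)))*O + O) = 9 - 3*(((2*O)*(1/(2*C)))*O + O) = 9 - 3*((O/C)*O + O) = 9 - 3*(O²/C + O) = 9 - 3*(O + O²/C) = 9 + (-3*O - 3*O²/C) = 9 - 3*O - 3*O²/C)
w(G, k) = 4*k
w(L(1), 16) - 200*s(7, -14) = 4*16 - 200*(9 - 3*7 - 3*7²/(-14)) = 64 - 200*(9 - 21 - 3*(-1/14)*49) = 64 - 200*(9 - 21 + 21/2) = 64 - 200*(-3/2) = 64 + 300 = 364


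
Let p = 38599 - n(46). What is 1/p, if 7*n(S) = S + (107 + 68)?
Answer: 7/269972 ≈ 2.5929e-5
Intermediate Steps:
n(S) = 25 + S/7 (n(S) = (S + (107 + 68))/7 = (S + 175)/7 = (175 + S)/7 = 25 + S/7)
p = 269972/7 (p = 38599 - (25 + (⅐)*46) = 38599 - (25 + 46/7) = 38599 - 1*221/7 = 38599 - 221/7 = 269972/7 ≈ 38567.)
1/p = 1/(269972/7) = 7/269972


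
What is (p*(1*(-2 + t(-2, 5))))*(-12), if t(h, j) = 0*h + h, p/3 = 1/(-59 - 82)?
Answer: -48/47 ≈ -1.0213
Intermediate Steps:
p = -1/47 (p = 3/(-59 - 82) = 3/(-141) = 3*(-1/141) = -1/47 ≈ -0.021277)
t(h, j) = h (t(h, j) = 0 + h = h)
(p*(1*(-2 + t(-2, 5))))*(-12) = -(-2 - 2)/47*(-12) = -(-4)/47*(-12) = -1/47*(-4)*(-12) = (4/47)*(-12) = -48/47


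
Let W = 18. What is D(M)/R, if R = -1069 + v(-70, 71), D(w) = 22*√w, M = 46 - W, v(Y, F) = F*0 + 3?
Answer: -22*√7/533 ≈ -0.10921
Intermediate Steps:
v(Y, F) = 3 (v(Y, F) = 0 + 3 = 3)
M = 28 (M = 46 - 1*18 = 46 - 18 = 28)
R = -1066 (R = -1069 + 3 = -1066)
D(M)/R = (22*√28)/(-1066) = (22*(2*√7))*(-1/1066) = (44*√7)*(-1/1066) = -22*√7/533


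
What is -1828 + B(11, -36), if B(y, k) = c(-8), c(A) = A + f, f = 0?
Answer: -1836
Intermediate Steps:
c(A) = A (c(A) = A + 0 = A)
B(y, k) = -8
-1828 + B(11, -36) = -1828 - 8 = -1836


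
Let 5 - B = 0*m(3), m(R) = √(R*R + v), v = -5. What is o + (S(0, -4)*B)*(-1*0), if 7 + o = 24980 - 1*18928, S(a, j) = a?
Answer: 6045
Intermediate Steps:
m(R) = √(-5 + R²) (m(R) = √(R*R - 5) = √(R² - 5) = √(-5 + R²))
B = 5 (B = 5 - 0*√(-5 + 3²) = 5 - 0*√(-5 + 9) = 5 - 0*√4 = 5 - 0*2 = 5 - 1*0 = 5 + 0 = 5)
o = 6045 (o = -7 + (24980 - 1*18928) = -7 + (24980 - 18928) = -7 + 6052 = 6045)
o + (S(0, -4)*B)*(-1*0) = 6045 + (0*5)*(-1*0) = 6045 + 0*0 = 6045 + 0 = 6045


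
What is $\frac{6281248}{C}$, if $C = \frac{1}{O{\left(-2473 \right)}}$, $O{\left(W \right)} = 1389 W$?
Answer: $-21576068036256$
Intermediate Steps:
$C = - \frac{1}{3434997}$ ($C = \frac{1}{1389 \left(-2473\right)} = \frac{1}{-3434997} = - \frac{1}{3434997} \approx -2.9112 \cdot 10^{-7}$)
$\frac{6281248}{C} = \frac{6281248}{- \frac{1}{3434997}} = 6281248 \left(-3434997\right) = -21576068036256$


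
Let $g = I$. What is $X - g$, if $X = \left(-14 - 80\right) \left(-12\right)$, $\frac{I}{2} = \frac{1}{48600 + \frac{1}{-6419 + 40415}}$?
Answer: $\frac{1863687849936}{1652205601} \approx 1128.0$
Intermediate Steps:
$I = \frac{67992}{1652205601}$ ($I = \frac{2}{48600 + \frac{1}{-6419 + 40415}} = \frac{2}{48600 + \frac{1}{33996}} = \frac{2}{\frac{1652205601}{33996}} = 2 \cdot \frac{33996}{1652205601} = \frac{67992}{1652205601} \approx 4.1152 \cdot 10^{-5}$)
$X = 1128$ ($X = \left(-94\right) \left(-12\right) = 1128$)
$g = \frac{67992}{1652205601} \approx 4.1152 \cdot 10^{-5}$
$X - g = 1128 - \frac{67992}{1652205601} = \frac{1863687849936}{1652205601}$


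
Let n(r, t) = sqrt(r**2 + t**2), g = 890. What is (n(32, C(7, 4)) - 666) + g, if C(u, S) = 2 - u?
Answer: 224 + sqrt(1049) ≈ 256.39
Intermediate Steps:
(n(32, C(7, 4)) - 666) + g = (sqrt(32**2 + (2 - 1*7)**2) - 666) + 890 = (sqrt(1024 + (2 - 7)**2) - 666) + 890 = (sqrt(1024 + (-5)**2) - 666) + 890 = (sqrt(1024 + 25) - 666) + 890 = (sqrt(1049) - 666) + 890 = (-666 + sqrt(1049)) + 890 = 224 + sqrt(1049)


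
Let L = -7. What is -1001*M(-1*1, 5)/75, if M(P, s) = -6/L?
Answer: -286/25 ≈ -11.440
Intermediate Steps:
M(P, s) = 6/7 (M(P, s) = -6/(-7) = -6*(-1/7) = 6/7)
-1001*M(-1*1, 5)/75 = -858/75 = -1001*2/175 = -286/25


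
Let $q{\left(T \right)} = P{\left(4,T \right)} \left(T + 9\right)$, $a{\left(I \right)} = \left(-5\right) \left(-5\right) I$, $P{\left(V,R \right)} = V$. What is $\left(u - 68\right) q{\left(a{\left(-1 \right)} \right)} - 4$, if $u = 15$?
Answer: $3388$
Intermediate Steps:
$a{\left(I \right)} = 25 I$
$q{\left(T \right)} = 36 + 4 T$ ($q{\left(T \right)} = 4 \left(T + 9\right) = 4 \left(9 + T\right) = 36 + 4 T$)
$\left(u - 68\right) q{\left(a{\left(-1 \right)} \right)} - 4 = \left(15 - 68\right) \left(36 + 4 \cdot 25 \left(-1\right)\right) - 4 = - 53 \left(36 + 4 \left(-25\right)\right) - 4 = - 53 \left(36 - 100\right) - 4 = \left(-53\right) \left(-64\right) - 4 = 3392 - 4 = 3388$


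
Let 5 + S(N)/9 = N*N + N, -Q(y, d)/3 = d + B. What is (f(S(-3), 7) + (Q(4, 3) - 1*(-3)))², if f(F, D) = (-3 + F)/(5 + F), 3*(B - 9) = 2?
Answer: 58564/49 ≈ 1195.2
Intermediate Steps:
B = 29/3 (B = 9 + (⅓)*2 = 9 + ⅔ = 29/3 ≈ 9.6667)
Q(y, d) = -29 - 3*d (Q(y, d) = -3*(d + 29/3) = -3*(29/3 + d) = -29 - 3*d)
S(N) = -45 + 9*N + 9*N² (S(N) = -45 + 9*(N*N + N) = -45 + 9*(N² + N) = -45 + 9*(N + N²) = -45 + (9*N + 9*N²) = -45 + 9*N + 9*N²)
f(F, D) = (-3 + F)/(5 + F)
(f(S(-3), 7) + (Q(4, 3) - 1*(-3)))² = ((-3 + (-45 + 9*(-3) + 9*(-3)²))/(5 + (-45 + 9*(-3) + 9*(-3)²)) + ((-29 - 3*3) - 1*(-3)))² = ((-3 + (-45 - 27 + 9*9))/(5 + (-45 - 27 + 9*9)) + ((-29 - 9) + 3))² = ((-3 + (-45 - 27 + 81))/(5 + (-45 - 27 + 81)) + (-38 + 3))² = ((-3 + 9)/(5 + 9) - 35)² = (6/14 - 35)² = ((1/14)*6 - 35)² = (3/7 - 35)² = (-242/7)² = 58564/49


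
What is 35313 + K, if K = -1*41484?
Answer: -6171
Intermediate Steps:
K = -41484
35313 + K = 35313 - 41484 = -6171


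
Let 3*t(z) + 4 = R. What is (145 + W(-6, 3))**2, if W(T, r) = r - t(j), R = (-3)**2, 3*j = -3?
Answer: 192721/9 ≈ 21413.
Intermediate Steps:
j = -1 (j = (1/3)*(-3) = -1)
R = 9
t(z) = 5/3 (t(z) = -4/3 + (1/3)*9 = -4/3 + 3 = 5/3)
W(T, r) = -5/3 + r (W(T, r) = r - 1*5/3 = r - 5/3 = -5/3 + r)
(145 + W(-6, 3))**2 = (145 + (-5/3 + 3))**2 = (145 + 4/3)**2 = (439/3)**2 = 192721/9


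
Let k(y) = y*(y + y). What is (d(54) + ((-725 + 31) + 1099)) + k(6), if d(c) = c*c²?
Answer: 157941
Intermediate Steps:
k(y) = 2*y² (k(y) = y*(2*y) = 2*y²)
d(c) = c³
(d(54) + ((-725 + 31) + 1099)) + k(6) = (54³ + ((-725 + 31) + 1099)) + 2*6² = (157464 + (-694 + 1099)) + 2*36 = (157464 + 405) + 72 = 157869 + 72 = 157941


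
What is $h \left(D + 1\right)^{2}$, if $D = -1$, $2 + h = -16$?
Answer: $0$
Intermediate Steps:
$h = -18$ ($h = -2 - 16 = -18$)
$h \left(D + 1\right)^{2} = - 18 \left(-1 + 1\right)^{2} = - 18 \cdot 0^{2} = \left(-18\right) 0 = 0$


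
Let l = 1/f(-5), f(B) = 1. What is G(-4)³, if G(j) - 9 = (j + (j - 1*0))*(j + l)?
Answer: 35937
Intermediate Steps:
l = 1 (l = 1/1 = 1)
G(j) = 9 + 2*j*(1 + j) (G(j) = 9 + (j + (j - 1*0))*(j + 1) = 9 + (j + (j + 0))*(1 + j) = 9 + (j + j)*(1 + j) = 9 + (2*j)*(1 + j) = 9 + 2*j*(1 + j))
G(-4)³ = (9 + 2*(-4) + 2*(-4)²)³ = (9 - 8 + 2*16)³ = (9 - 8 + 32)³ = 33³ = 35937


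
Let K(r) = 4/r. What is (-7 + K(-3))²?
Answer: 625/9 ≈ 69.444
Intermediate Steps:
(-7 + K(-3))² = (-7 + 4/(-3))² = (-7 + 4*(-⅓))² = (-7 - 4/3)² = (-25/3)² = 625/9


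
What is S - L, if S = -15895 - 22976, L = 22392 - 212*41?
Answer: -52571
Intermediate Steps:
L = 13700 (L = 22392 - 1*8692 = 22392 - 8692 = 13700)
S = -38871
S - L = -38871 - 1*13700 = -38871 - 13700 = -52571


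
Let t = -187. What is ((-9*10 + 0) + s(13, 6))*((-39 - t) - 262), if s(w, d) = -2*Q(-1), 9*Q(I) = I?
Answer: 30704/3 ≈ 10235.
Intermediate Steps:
Q(I) = I/9
s(w, d) = 2/9 (s(w, d) = -2*(-1)/9 = -2*(-⅑) = 2/9)
((-9*10 + 0) + s(13, 6))*((-39 - t) - 262) = ((-9*10 + 0) + 2/9)*((-39 - 1*(-187)) - 262) = ((-90 + 0) + 2/9)*((-39 + 187) - 262) = (-90 + 2/9)*(148 - 262) = -808/9*(-114) = 30704/3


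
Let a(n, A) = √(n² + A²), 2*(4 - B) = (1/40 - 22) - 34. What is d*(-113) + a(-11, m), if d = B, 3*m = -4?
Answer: -289167/80 + √1105/3 ≈ -3603.5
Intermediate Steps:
m = -4/3 (m = (⅓)*(-4) = -4/3 ≈ -1.3333)
B = 2559/80 (B = 4 - ((1/40 - 22) - 34)/2 = 4 - (-879/40 - 34)/2 = 4 - ½*(-2239/40) = 4 + 2239/80 = 2559/80 ≈ 31.987)
a(n, A) = √(A² + n²)
d = 2559/80 ≈ 31.987
d*(-113) + a(-11, m) = (2559/80)*(-113) + √((-4/3)² + (-11)²) = -289167/80 + √(16/9 + 121) = -289167/80 + √(1105/9) = -289167/80 + √1105/3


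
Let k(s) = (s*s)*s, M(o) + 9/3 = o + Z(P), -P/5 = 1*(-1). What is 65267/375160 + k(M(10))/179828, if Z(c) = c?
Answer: 3096277639/16866068120 ≈ 0.18358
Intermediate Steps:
P = 5 (P = -5*(-1) = 5)
M(o) = 2 + o (M(o) = -3 + (o + 5) = -3 + (5 + o) = 2 + o)
k(s) = s³ (k(s) = s²*s = s³)
65267/375160 + k(M(10))/179828 = 65267/375160 + (2 + 10)³/179828 = 65267*(1/375160) + 12³*(1/179828) = 65267/375160 + 1728*(1/179828) = 65267/375160 + 432/44957 = 3096277639/16866068120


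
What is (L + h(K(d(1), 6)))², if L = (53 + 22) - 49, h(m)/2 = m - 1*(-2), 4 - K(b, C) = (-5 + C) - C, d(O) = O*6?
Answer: 2304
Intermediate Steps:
d(O) = 6*O
K(b, C) = 9 (K(b, C) = 4 - ((-5 + C) - C) = 4 - 1*(-5) = 4 + 5 = 9)
h(m) = 4 + 2*m (h(m) = 2*(m - 1*(-2)) = 2*(m + 2) = 2*(2 + m) = 4 + 2*m)
L = 26 (L = 75 - 49 = 26)
(L + h(K(d(1), 6)))² = (26 + (4 + 2*9))² = (26 + (4 + 18))² = (26 + 22)² = 48² = 2304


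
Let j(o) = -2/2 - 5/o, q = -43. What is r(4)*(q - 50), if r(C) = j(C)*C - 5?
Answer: 1302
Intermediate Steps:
j(o) = -1 - 5/o (j(o) = -2*½ - 5/o = -1 - 5/o)
r(C) = -10 - C (r(C) = ((-5 - C)/C)*C - 5 = (-5 - C) - 5 = -10 - C)
r(4)*(q - 50) = (-10 - 1*4)*(-43 - 50) = (-10 - 4)*(-93) = -14*(-93) = 1302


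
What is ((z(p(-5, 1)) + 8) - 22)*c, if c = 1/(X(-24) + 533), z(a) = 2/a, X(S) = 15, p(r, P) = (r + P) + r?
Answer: -32/1233 ≈ -0.025953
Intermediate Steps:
p(r, P) = P + 2*r (p(r, P) = (P + r) + r = P + 2*r)
c = 1/548 (c = 1/(15 + 533) = 1/548 ≈ 0.0018248)
((z(p(-5, 1)) + 8) - 22)*c = ((2/(1 + 2*(-5)) + 8) - 22)*(1/548) = ((2/(1 - 10) + 8) - 22)*(1/548) = ((2/(-9) + 8) - 22)*(1/548) = ((2*(-⅑) + 8) - 22)*(1/548) = ((-2/9 + 8) - 22)*(1/548) = (70/9 - 22)*(1/548) = -128/9*1/548 = -32/1233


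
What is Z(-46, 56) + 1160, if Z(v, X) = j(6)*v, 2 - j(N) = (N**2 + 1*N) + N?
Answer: 3276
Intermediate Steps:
j(N) = 2 - N**2 - 2*N (j(N) = 2 - ((N**2 + 1*N) + N) = 2 - ((N**2 + N) + N) = 2 - ((N + N**2) + N) = 2 - (N**2 + 2*N) = 2 + (-N**2 - 2*N) = 2 - N**2 - 2*N)
Z(v, X) = -46*v (Z(v, X) = (2 - 1*6**2 - 2*6)*v = (2 - 1*36 - 12)*v = (2 - 36 - 12)*v = -46*v)
Z(-46, 56) + 1160 = -46*(-46) + 1160 = 2116 + 1160 = 3276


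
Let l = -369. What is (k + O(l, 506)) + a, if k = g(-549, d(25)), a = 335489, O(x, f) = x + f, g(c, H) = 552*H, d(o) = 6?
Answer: 338938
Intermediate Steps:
O(x, f) = f + x
k = 3312 (k = 552*6 = 3312)
(k + O(l, 506)) + a = (3312 + (506 - 369)) + 335489 = (3312 + 137) + 335489 = 3449 + 335489 = 338938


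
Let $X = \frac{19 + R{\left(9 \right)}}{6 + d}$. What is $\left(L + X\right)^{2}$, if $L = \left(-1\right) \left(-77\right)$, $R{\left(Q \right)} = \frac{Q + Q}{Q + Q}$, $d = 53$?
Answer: $\frac{20820969}{3481} \approx 5981.3$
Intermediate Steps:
$R{\left(Q \right)} = 1$ ($R{\left(Q \right)} = \frac{2 Q}{2 Q} = 2 Q \frac{1}{2 Q} = 1$)
$X = \frac{20}{59}$ ($X = \frac{19 + 1}{6 + 53} = \frac{20}{59} \approx 0.33898$)
$L = 77$
$\left(L + X\right)^{2} = \left(77 + \frac{20}{59}\right)^{2} = \left(\frac{4563}{59}\right)^{2} = \frac{20820969}{3481}$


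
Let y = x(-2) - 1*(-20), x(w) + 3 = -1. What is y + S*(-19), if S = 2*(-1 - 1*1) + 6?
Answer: -22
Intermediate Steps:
S = 2 (S = 2*(-1 - 1) + 6 = 2*(-2) + 6 = -4 + 6 = 2)
x(w) = -4 (x(w) = -3 - 1 = -4)
y = 16 (y = -4 - 1*(-20) = -4 + 20 = 16)
y + S*(-19) = 16 + 2*(-19) = 16 - 38 = -22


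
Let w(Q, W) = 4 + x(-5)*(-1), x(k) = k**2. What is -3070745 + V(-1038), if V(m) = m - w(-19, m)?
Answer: -3071762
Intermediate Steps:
w(Q, W) = -21 (w(Q, W) = 4 + (-5)**2*(-1) = 4 + 25*(-1) = 4 - 25 = -21)
V(m) = 21 + m (V(m) = m - 1*(-21) = m + 21 = 21 + m)
-3070745 + V(-1038) = -3070745 + (21 - 1038) = -3070745 - 1017 = -3071762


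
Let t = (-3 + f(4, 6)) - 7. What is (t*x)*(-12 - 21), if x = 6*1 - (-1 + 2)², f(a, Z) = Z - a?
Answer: 1320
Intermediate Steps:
x = 5 (x = 6 - 1*1² = 6 - 1*1 = 6 - 1 = 5)
t = -8 (t = (-3 + (6 - 1*4)) - 7 = (-3 + (6 - 4)) - 7 = (-3 + 2) - 7 = -1 - 7 = -8)
(t*x)*(-12 - 21) = (-8*5)*(-12 - 21) = -40*(-33) = 1320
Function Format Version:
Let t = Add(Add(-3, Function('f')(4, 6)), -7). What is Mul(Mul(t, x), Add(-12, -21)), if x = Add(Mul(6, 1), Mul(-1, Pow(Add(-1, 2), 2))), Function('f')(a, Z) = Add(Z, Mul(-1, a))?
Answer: 1320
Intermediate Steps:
x = 5 (x = Add(6, Mul(-1, Pow(1, 2))) = Add(6, Mul(-1, 1)) = Add(6, -1) = 5)
t = -8 (t = Add(Add(-3, Add(6, Mul(-1, 4))), -7) = Add(Add(-3, Add(6, -4)), -7) = Add(Add(-3, 2), -7) = Add(-1, -7) = -8)
Mul(Mul(t, x), Add(-12, -21)) = Mul(Mul(-8, 5), Add(-12, -21)) = Mul(-40, -33) = 1320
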